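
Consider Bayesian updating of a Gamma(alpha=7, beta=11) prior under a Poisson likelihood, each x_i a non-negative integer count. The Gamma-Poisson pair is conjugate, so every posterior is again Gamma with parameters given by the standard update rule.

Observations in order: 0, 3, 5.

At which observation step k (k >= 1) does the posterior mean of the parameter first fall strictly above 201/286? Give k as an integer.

obs 1: x=0 → posterior Gamma(7, 12)
obs 2: x=3 → posterior Gamma(10, 13)
obs 3: x=5 → posterior Gamma(15, 14)

k = 2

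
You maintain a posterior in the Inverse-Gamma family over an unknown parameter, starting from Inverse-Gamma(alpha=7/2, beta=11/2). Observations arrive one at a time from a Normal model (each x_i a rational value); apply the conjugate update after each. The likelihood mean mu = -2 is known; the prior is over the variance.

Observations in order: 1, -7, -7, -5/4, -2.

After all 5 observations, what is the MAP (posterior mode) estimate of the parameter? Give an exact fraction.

1129/224

obs 1: x=1 → posterior Inverse-Gamma(4, 10)
obs 2: x=-7 → posterior Inverse-Gamma(9/2, 45/2)
obs 3: x=-7 → posterior Inverse-Gamma(5, 35)
obs 4: x=-5/4 → posterior Inverse-Gamma(11/2, 1129/32)
obs 5: x=-2 → posterior Inverse-Gamma(6, 1129/32)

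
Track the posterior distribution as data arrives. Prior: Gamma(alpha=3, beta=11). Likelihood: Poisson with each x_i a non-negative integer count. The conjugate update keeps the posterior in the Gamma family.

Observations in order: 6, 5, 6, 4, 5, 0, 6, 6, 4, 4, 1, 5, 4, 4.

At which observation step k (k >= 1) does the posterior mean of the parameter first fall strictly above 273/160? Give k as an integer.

k = 5

obs 1: x=6 → posterior Gamma(9, 12)
obs 2: x=5 → posterior Gamma(14, 13)
obs 3: x=6 → posterior Gamma(20, 14)
obs 4: x=4 → posterior Gamma(24, 15)
obs 5: x=5 → posterior Gamma(29, 16)
obs 6: x=0 → posterior Gamma(29, 17)
obs 7: x=6 → posterior Gamma(35, 18)
obs 8: x=6 → posterior Gamma(41, 19)
obs 9: x=4 → posterior Gamma(45, 20)
obs 10: x=4 → posterior Gamma(49, 21)
obs 11: x=1 → posterior Gamma(50, 22)
obs 12: x=5 → posterior Gamma(55, 23)
obs 13: x=4 → posterior Gamma(59, 24)
obs 14: x=4 → posterior Gamma(63, 25)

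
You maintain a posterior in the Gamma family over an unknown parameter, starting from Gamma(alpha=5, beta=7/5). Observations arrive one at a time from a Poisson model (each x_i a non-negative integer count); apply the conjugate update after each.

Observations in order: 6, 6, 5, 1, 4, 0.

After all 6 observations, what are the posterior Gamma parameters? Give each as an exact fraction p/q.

alpha=27, beta=37/5

obs 1: x=6 → posterior Gamma(11, 12/5)
obs 2: x=6 → posterior Gamma(17, 17/5)
obs 3: x=5 → posterior Gamma(22, 22/5)
obs 4: x=1 → posterior Gamma(23, 27/5)
obs 5: x=4 → posterior Gamma(27, 32/5)
obs 6: x=0 → posterior Gamma(27, 37/5)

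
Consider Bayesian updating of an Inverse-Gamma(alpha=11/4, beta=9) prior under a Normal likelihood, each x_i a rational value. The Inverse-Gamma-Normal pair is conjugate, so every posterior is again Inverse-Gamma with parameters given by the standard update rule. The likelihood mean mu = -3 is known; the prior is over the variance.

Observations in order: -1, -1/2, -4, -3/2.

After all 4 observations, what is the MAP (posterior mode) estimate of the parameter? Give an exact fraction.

obs 1: x=-1 → posterior Inverse-Gamma(13/4, 11)
obs 2: x=-1/2 → posterior Inverse-Gamma(15/4, 113/8)
obs 3: x=-4 → posterior Inverse-Gamma(17/4, 117/8)
obs 4: x=-3/2 → posterior Inverse-Gamma(19/4, 63/4)

63/23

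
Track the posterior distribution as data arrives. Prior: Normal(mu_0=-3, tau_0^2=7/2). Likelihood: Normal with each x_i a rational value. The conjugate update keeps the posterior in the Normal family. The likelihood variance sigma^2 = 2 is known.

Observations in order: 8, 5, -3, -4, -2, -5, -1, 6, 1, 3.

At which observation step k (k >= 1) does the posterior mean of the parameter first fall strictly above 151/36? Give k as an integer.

k = 2

obs 1: x=8 → posterior Normal(4, 14/11)
obs 2: x=5 → posterior Normal(79/18, 7/9)
obs 3: x=-3 → posterior Normal(58/25, 14/25)
obs 4: x=-4 → posterior Normal(15/16, 7/16)
obs 5: x=-2 → posterior Normal(16/39, 14/39)
obs 6: x=-5 → posterior Normal(-19/46, 7/23)
obs 7: x=-1 → posterior Normal(-26/53, 14/53)
obs 8: x=6 → posterior Normal(4/15, 7/30)
obs 9: x=1 → posterior Normal(23/67, 14/67)
obs 10: x=3 → posterior Normal(22/37, 7/37)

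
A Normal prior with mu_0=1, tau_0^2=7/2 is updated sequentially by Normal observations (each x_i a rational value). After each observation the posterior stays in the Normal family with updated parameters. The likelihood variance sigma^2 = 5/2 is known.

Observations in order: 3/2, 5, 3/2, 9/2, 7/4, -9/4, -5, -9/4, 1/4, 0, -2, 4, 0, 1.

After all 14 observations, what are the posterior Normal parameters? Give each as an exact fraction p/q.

obs 1: x=3/2 → posterior Normal(31/24, 35/24)
obs 2: x=5 → posterior Normal(101/38, 35/38)
obs 3: x=3/2 → posterior Normal(61/26, 35/52)
obs 4: x=9/2 → posterior Normal(185/66, 35/66)
obs 5: x=7/4 → posterior Normal(419/160, 7/16)
obs 6: x=-9/4 → posterior Normal(89/47, 35/94)
obs 7: x=-5 → posterior Normal(1, 35/108)
obs 8: x=-9/4 → posterior Normal(153/244, 35/122)
obs 9: x=1/4 → posterior Normal(10/17, 35/136)
obs 10: x=0 → posterior Normal(8/15, 7/30)
obs 11: x=-2 → posterior Normal(13/41, 35/164)
obs 12: x=4 → posterior Normal(54/89, 35/178)
obs 13: x=0 → posterior Normal(9/16, 35/192)
obs 14: x=1 → posterior Normal(61/103, 35/206)

mu_0=61/103, tau_0^2=35/206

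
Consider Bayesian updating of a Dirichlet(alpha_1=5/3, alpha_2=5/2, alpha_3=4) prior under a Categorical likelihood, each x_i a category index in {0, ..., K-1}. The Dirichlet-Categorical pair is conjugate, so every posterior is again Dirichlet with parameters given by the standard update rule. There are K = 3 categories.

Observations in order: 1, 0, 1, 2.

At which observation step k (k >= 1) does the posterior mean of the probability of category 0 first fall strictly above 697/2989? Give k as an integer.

obs 1: x=1 → posterior Dirichlet(5/3, 7/2, 4)
obs 2: x=0 → posterior Dirichlet(8/3, 7/2, 4)
obs 3: x=1 → posterior Dirichlet(8/3, 9/2, 4)
obs 4: x=2 → posterior Dirichlet(8/3, 9/2, 5)

k = 2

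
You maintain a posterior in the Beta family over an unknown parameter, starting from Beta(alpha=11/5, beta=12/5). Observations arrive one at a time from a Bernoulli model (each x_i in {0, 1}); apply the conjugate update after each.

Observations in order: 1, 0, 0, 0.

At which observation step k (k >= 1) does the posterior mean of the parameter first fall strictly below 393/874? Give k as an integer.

k = 3

obs 1: x=1 → posterior Beta(16/5, 12/5)
obs 2: x=0 → posterior Beta(16/5, 17/5)
obs 3: x=0 → posterior Beta(16/5, 22/5)
obs 4: x=0 → posterior Beta(16/5, 27/5)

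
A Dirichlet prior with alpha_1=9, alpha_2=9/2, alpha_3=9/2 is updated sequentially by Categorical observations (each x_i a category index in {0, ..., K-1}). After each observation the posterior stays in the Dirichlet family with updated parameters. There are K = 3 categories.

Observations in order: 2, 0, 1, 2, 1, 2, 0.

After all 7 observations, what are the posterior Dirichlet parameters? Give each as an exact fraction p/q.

obs 1: x=2 → posterior Dirichlet(9, 9/2, 11/2)
obs 2: x=0 → posterior Dirichlet(10, 9/2, 11/2)
obs 3: x=1 → posterior Dirichlet(10, 11/2, 11/2)
obs 4: x=2 → posterior Dirichlet(10, 11/2, 13/2)
obs 5: x=1 → posterior Dirichlet(10, 13/2, 13/2)
obs 6: x=2 → posterior Dirichlet(10, 13/2, 15/2)
obs 7: x=0 → posterior Dirichlet(11, 13/2, 15/2)

alpha_1=11, alpha_2=13/2, alpha_3=15/2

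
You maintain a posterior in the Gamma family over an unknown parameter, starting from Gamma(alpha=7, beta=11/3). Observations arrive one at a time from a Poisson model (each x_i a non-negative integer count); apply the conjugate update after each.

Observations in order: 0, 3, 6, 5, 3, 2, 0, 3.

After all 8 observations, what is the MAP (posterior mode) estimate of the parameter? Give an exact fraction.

obs 1: x=0 → posterior Gamma(7, 14/3)
obs 2: x=3 → posterior Gamma(10, 17/3)
obs 3: x=6 → posterior Gamma(16, 20/3)
obs 4: x=5 → posterior Gamma(21, 23/3)
obs 5: x=3 → posterior Gamma(24, 26/3)
obs 6: x=2 → posterior Gamma(26, 29/3)
obs 7: x=0 → posterior Gamma(26, 32/3)
obs 8: x=3 → posterior Gamma(29, 35/3)

12/5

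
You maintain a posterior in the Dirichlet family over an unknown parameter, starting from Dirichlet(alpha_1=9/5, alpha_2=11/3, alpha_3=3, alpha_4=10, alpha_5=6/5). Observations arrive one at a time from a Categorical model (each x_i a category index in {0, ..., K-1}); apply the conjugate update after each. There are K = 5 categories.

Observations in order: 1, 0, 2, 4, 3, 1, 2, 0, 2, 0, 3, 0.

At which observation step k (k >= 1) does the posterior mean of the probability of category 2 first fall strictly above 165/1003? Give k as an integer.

obs 1: x=1 → posterior Dirichlet(9/5, 14/3, 3, 10, 6/5)
obs 2: x=0 → posterior Dirichlet(14/5, 14/3, 3, 10, 6/5)
obs 3: x=2 → posterior Dirichlet(14/5, 14/3, 4, 10, 6/5)
obs 4: x=4 → posterior Dirichlet(14/5, 14/3, 4, 10, 11/5)
obs 5: x=3 → posterior Dirichlet(14/5, 14/3, 4, 11, 11/5)
obs 6: x=1 → posterior Dirichlet(14/5, 17/3, 4, 11, 11/5)
obs 7: x=2 → posterior Dirichlet(14/5, 17/3, 5, 11, 11/5)
obs 8: x=0 → posterior Dirichlet(19/5, 17/3, 5, 11, 11/5)
obs 9: x=2 → posterior Dirichlet(19/5, 17/3, 6, 11, 11/5)
obs 10: x=0 → posterior Dirichlet(24/5, 17/3, 6, 11, 11/5)
obs 11: x=3 → posterior Dirichlet(24/5, 17/3, 6, 12, 11/5)
obs 12: x=0 → posterior Dirichlet(29/5, 17/3, 6, 12, 11/5)

k = 3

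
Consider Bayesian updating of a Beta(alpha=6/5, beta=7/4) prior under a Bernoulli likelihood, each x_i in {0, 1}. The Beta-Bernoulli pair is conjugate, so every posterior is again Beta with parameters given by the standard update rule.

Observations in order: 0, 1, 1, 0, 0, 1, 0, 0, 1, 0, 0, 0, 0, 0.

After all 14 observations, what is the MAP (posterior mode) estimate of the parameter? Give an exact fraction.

obs 1: x=0 → posterior Beta(6/5, 11/4)
obs 2: x=1 → posterior Beta(11/5, 11/4)
obs 3: x=1 → posterior Beta(16/5, 11/4)
obs 4: x=0 → posterior Beta(16/5, 15/4)
obs 5: x=0 → posterior Beta(16/5, 19/4)
obs 6: x=1 → posterior Beta(21/5, 19/4)
obs 7: x=0 → posterior Beta(21/5, 23/4)
obs 8: x=0 → posterior Beta(21/5, 27/4)
obs 9: x=1 → posterior Beta(26/5, 27/4)
obs 10: x=0 → posterior Beta(26/5, 31/4)
obs 11: x=0 → posterior Beta(26/5, 35/4)
obs 12: x=0 → posterior Beta(26/5, 39/4)
obs 13: x=0 → posterior Beta(26/5, 43/4)
obs 14: x=0 → posterior Beta(26/5, 47/4)

84/299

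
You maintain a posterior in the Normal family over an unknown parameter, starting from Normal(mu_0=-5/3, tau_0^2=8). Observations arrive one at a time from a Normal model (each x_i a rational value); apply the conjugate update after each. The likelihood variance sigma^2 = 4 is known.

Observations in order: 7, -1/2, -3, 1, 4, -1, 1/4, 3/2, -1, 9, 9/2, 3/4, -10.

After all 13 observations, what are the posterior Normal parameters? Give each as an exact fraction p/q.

mu_0=70/81, tau_0^2=8/27

obs 1: x=7 → posterior Normal(37/9, 8/3)
obs 2: x=-1/2 → posterior Normal(34/15, 8/5)
obs 3: x=-3 → posterior Normal(16/21, 8/7)
obs 4: x=1 → posterior Normal(22/27, 8/9)
obs 5: x=4 → posterior Normal(46/33, 8/11)
obs 6: x=-1 → posterior Normal(40/39, 8/13)
obs 7: x=1/4 → posterior Normal(83/90, 8/15)
obs 8: x=3/2 → posterior Normal(101/102, 8/17)
obs 9: x=-1 → posterior Normal(89/114, 8/19)
obs 10: x=9 → posterior Normal(197/126, 8/21)
obs 11: x=9/2 → posterior Normal(251/138, 8/23)
obs 12: x=3/4 → posterior Normal(26/15, 8/25)
obs 13: x=-10 → posterior Normal(70/81, 8/27)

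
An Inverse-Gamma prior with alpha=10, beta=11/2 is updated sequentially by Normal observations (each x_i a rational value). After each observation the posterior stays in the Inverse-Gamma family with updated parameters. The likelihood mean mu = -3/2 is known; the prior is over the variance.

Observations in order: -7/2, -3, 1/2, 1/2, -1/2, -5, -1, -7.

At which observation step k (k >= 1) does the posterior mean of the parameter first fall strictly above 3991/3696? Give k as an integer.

k = 4

obs 1: x=-7/2 → posterior Inverse-Gamma(21/2, 15/2)
obs 2: x=-3 → posterior Inverse-Gamma(11, 69/8)
obs 3: x=1/2 → posterior Inverse-Gamma(23/2, 85/8)
obs 4: x=1/2 → posterior Inverse-Gamma(12, 101/8)
obs 5: x=-1/2 → posterior Inverse-Gamma(25/2, 105/8)
obs 6: x=-5 → posterior Inverse-Gamma(13, 77/4)
obs 7: x=-1 → posterior Inverse-Gamma(27/2, 155/8)
obs 8: x=-7 → posterior Inverse-Gamma(14, 69/2)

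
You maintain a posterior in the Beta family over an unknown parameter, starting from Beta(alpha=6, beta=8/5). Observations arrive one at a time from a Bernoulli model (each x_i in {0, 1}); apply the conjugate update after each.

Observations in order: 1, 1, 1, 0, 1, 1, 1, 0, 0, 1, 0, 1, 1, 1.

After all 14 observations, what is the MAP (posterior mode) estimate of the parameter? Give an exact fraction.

75/98

obs 1: x=1 → posterior Beta(7, 8/5)
obs 2: x=1 → posterior Beta(8, 8/5)
obs 3: x=1 → posterior Beta(9, 8/5)
obs 4: x=0 → posterior Beta(9, 13/5)
obs 5: x=1 → posterior Beta(10, 13/5)
obs 6: x=1 → posterior Beta(11, 13/5)
obs 7: x=1 → posterior Beta(12, 13/5)
obs 8: x=0 → posterior Beta(12, 18/5)
obs 9: x=0 → posterior Beta(12, 23/5)
obs 10: x=1 → posterior Beta(13, 23/5)
obs 11: x=0 → posterior Beta(13, 28/5)
obs 12: x=1 → posterior Beta(14, 28/5)
obs 13: x=1 → posterior Beta(15, 28/5)
obs 14: x=1 → posterior Beta(16, 28/5)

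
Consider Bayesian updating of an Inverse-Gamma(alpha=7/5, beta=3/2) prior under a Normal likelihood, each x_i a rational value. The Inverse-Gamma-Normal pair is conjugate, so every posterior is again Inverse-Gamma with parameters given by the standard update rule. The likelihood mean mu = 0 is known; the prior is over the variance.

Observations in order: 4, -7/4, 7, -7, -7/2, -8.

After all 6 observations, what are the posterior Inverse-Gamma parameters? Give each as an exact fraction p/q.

obs 1: x=4 → posterior Inverse-Gamma(19/10, 19/2)
obs 2: x=-7/4 → posterior Inverse-Gamma(12/5, 353/32)
obs 3: x=7 → posterior Inverse-Gamma(29/10, 1137/32)
obs 4: x=-7 → posterior Inverse-Gamma(17/5, 1921/32)
obs 5: x=-7/2 → posterior Inverse-Gamma(39/10, 2117/32)
obs 6: x=-8 → posterior Inverse-Gamma(22/5, 3141/32)

alpha=22/5, beta=3141/32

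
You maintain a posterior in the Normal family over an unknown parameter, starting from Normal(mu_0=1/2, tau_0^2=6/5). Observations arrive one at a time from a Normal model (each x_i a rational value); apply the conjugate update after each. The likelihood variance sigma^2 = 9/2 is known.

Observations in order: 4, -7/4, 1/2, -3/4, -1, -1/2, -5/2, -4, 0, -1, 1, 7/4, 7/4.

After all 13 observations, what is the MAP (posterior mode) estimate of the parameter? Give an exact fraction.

-5/134

obs 1: x=4 → posterior Normal(47/38, 18/19)
obs 2: x=-7/4 → posterior Normal(33/46, 18/23)
obs 3: x=1/2 → posterior Normal(37/54, 2/3)
obs 4: x=-3/4 → posterior Normal(1/2, 18/31)
obs 5: x=-1 → posterior Normal(23/70, 18/35)
obs 6: x=-1/2 → posterior Normal(19/78, 6/13)
obs 7: x=-5/2 → posterior Normal(-1/86, 18/43)
obs 8: x=-4 → posterior Normal(-33/94, 18/47)
obs 9: x=0 → posterior Normal(-11/34, 6/17)
obs 10: x=-1 → posterior Normal(-41/110, 18/55)
obs 11: x=1 → posterior Normal(-33/118, 18/59)
obs 12: x=7/4 → posterior Normal(-19/126, 2/7)
obs 13: x=7/4 → posterior Normal(-5/134, 18/67)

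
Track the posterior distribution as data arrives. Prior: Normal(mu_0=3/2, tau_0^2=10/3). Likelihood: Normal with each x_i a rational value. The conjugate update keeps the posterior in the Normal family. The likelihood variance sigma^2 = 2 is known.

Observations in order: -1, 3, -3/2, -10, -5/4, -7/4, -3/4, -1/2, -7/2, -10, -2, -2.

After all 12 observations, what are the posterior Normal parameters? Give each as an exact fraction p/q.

mu_0=-607/252, tau_0^2=10/63

obs 1: x=-1 → posterior Normal(-1/16, 5/4)
obs 2: x=3 → posterior Normal(29/26, 10/13)
obs 3: x=-3/2 → posterior Normal(7/18, 5/9)
obs 4: x=-10 → posterior Normal(-43/23, 10/23)
obs 5: x=-5/4 → posterior Normal(-197/112, 5/14)
obs 6: x=-7/4 → posterior Normal(-58/33, 10/33)
obs 7: x=-3/4 → posterior Normal(-13/8, 5/19)
obs 8: x=-1/2 → posterior Normal(-257/172, 10/43)
obs 9: x=-7/2 → posterior Normal(-109/64, 5/24)
obs 10: x=-10 → posterior Normal(-527/212, 10/53)
obs 11: x=-2 → posterior Normal(-567/232, 5/29)
obs 12: x=-2 → posterior Normal(-607/252, 10/63)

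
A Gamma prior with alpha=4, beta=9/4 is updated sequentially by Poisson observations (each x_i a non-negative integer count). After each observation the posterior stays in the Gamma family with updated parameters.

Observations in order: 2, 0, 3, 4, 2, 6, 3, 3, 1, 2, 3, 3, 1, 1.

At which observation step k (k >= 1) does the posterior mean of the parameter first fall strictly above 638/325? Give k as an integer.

k = 4

obs 1: x=2 → posterior Gamma(6, 13/4)
obs 2: x=0 → posterior Gamma(6, 17/4)
obs 3: x=3 → posterior Gamma(9, 21/4)
obs 4: x=4 → posterior Gamma(13, 25/4)
obs 5: x=2 → posterior Gamma(15, 29/4)
obs 6: x=6 → posterior Gamma(21, 33/4)
obs 7: x=3 → posterior Gamma(24, 37/4)
obs 8: x=3 → posterior Gamma(27, 41/4)
obs 9: x=1 → posterior Gamma(28, 45/4)
obs 10: x=2 → posterior Gamma(30, 49/4)
obs 11: x=3 → posterior Gamma(33, 53/4)
obs 12: x=3 → posterior Gamma(36, 57/4)
obs 13: x=1 → posterior Gamma(37, 61/4)
obs 14: x=1 → posterior Gamma(38, 65/4)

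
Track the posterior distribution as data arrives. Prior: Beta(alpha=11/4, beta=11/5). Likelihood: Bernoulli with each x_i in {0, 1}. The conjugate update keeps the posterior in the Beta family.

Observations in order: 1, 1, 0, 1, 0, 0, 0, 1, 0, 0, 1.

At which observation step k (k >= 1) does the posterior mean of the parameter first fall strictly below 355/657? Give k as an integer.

obs 1: x=1 → posterior Beta(15/4, 11/5)
obs 2: x=1 → posterior Beta(19/4, 11/5)
obs 3: x=0 → posterior Beta(19/4, 16/5)
obs 4: x=1 → posterior Beta(23/4, 16/5)
obs 5: x=0 → posterior Beta(23/4, 21/5)
obs 6: x=0 → posterior Beta(23/4, 26/5)
obs 7: x=0 → posterior Beta(23/4, 31/5)
obs 8: x=1 → posterior Beta(27/4, 31/5)
obs 9: x=0 → posterior Beta(27/4, 36/5)
obs 10: x=0 → posterior Beta(27/4, 41/5)
obs 11: x=1 → posterior Beta(31/4, 41/5)

k = 6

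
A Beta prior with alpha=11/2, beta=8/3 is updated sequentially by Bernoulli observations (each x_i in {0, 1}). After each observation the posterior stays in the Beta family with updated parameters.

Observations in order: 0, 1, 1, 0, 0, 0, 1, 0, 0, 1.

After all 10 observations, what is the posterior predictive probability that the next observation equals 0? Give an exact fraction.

obs 1: x=0 → posterior Beta(11/2, 11/3)
obs 2: x=1 → posterior Beta(13/2, 11/3)
obs 3: x=1 → posterior Beta(15/2, 11/3)
obs 4: x=0 → posterior Beta(15/2, 14/3)
obs 5: x=0 → posterior Beta(15/2, 17/3)
obs 6: x=0 → posterior Beta(15/2, 20/3)
obs 7: x=1 → posterior Beta(17/2, 20/3)
obs 8: x=0 → posterior Beta(17/2, 23/3)
obs 9: x=0 → posterior Beta(17/2, 26/3)
obs 10: x=1 → posterior Beta(19/2, 26/3)

52/109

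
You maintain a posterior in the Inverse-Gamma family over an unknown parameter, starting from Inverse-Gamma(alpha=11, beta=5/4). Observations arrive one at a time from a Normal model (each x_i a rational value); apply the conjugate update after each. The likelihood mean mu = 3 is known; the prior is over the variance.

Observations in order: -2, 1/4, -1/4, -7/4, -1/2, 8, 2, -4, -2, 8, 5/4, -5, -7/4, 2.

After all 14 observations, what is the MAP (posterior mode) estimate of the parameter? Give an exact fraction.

obs 1: x=-2 → posterior Inverse-Gamma(23/2, 55/4)
obs 2: x=1/4 → posterior Inverse-Gamma(12, 561/32)
obs 3: x=-1/4 → posterior Inverse-Gamma(25/2, 365/16)
obs 4: x=-7/4 → posterior Inverse-Gamma(13, 1091/32)
obs 5: x=-1/2 → posterior Inverse-Gamma(27/2, 1287/32)
obs 6: x=8 → posterior Inverse-Gamma(14, 1687/32)
obs 7: x=2 → posterior Inverse-Gamma(29/2, 1703/32)
obs 8: x=-4 → posterior Inverse-Gamma(15, 2487/32)
obs 9: x=-2 → posterior Inverse-Gamma(31/2, 2887/32)
obs 10: x=8 → posterior Inverse-Gamma(16, 3287/32)
obs 11: x=5/4 → posterior Inverse-Gamma(33/2, 417/4)
obs 12: x=-5 → posterior Inverse-Gamma(17, 545/4)
obs 13: x=-7/4 → posterior Inverse-Gamma(35/2, 4721/32)
obs 14: x=2 → posterior Inverse-Gamma(18, 4737/32)

4737/608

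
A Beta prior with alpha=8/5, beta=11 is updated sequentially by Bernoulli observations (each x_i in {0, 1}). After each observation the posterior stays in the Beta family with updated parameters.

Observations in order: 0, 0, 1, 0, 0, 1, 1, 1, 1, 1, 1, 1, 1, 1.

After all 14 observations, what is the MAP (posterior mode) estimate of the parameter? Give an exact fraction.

obs 1: x=0 → posterior Beta(8/5, 12)
obs 2: x=0 → posterior Beta(8/5, 13)
obs 3: x=1 → posterior Beta(13/5, 13)
obs 4: x=0 → posterior Beta(13/5, 14)
obs 5: x=0 → posterior Beta(13/5, 15)
obs 6: x=1 → posterior Beta(18/5, 15)
obs 7: x=1 → posterior Beta(23/5, 15)
obs 8: x=1 → posterior Beta(28/5, 15)
obs 9: x=1 → posterior Beta(33/5, 15)
obs 10: x=1 → posterior Beta(38/5, 15)
obs 11: x=1 → posterior Beta(43/5, 15)
obs 12: x=1 → posterior Beta(48/5, 15)
obs 13: x=1 → posterior Beta(53/5, 15)
obs 14: x=1 → posterior Beta(58/5, 15)

53/123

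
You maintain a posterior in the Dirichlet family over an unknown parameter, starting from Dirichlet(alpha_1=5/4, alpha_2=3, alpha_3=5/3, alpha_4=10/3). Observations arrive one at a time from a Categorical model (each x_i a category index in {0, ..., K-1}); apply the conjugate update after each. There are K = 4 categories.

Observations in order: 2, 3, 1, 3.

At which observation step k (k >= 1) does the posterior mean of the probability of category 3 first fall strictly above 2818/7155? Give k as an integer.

obs 1: x=2 → posterior Dirichlet(5/4, 3, 8/3, 10/3)
obs 2: x=3 → posterior Dirichlet(5/4, 3, 8/3, 13/3)
obs 3: x=1 → posterior Dirichlet(5/4, 4, 8/3, 13/3)
obs 4: x=3 → posterior Dirichlet(5/4, 4, 8/3, 16/3)

k = 4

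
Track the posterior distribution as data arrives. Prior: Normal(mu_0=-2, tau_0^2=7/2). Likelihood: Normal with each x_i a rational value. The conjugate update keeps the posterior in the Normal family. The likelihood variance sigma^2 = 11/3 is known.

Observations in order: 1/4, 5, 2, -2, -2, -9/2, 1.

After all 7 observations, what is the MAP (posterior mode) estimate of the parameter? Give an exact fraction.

obs 1: x=1/4 → posterior Normal(-155/172, 77/43)
obs 2: x=5 → posterior Normal(265/256, 77/64)
obs 3: x=2 → posterior Normal(433/340, 77/85)
obs 4: x=-2 → posterior Normal(5/8, 77/106)
obs 5: x=-2 → posterior Normal(97/508, 77/127)
obs 6: x=-9/2 → posterior Normal(-281/592, 77/148)
obs 7: x=1 → posterior Normal(-197/676, 77/169)

-197/676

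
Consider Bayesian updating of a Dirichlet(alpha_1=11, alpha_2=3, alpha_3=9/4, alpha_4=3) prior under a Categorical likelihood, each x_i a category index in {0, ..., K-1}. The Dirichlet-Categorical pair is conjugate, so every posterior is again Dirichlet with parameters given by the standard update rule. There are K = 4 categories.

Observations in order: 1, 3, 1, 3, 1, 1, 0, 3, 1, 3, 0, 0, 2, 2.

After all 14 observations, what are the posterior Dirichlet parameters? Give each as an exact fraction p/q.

alpha_1=14, alpha_2=8, alpha_3=17/4, alpha_4=7

obs 1: x=1 → posterior Dirichlet(11, 4, 9/4, 3)
obs 2: x=3 → posterior Dirichlet(11, 4, 9/4, 4)
obs 3: x=1 → posterior Dirichlet(11, 5, 9/4, 4)
obs 4: x=3 → posterior Dirichlet(11, 5, 9/4, 5)
obs 5: x=1 → posterior Dirichlet(11, 6, 9/4, 5)
obs 6: x=1 → posterior Dirichlet(11, 7, 9/4, 5)
obs 7: x=0 → posterior Dirichlet(12, 7, 9/4, 5)
obs 8: x=3 → posterior Dirichlet(12, 7, 9/4, 6)
obs 9: x=1 → posterior Dirichlet(12, 8, 9/4, 6)
obs 10: x=3 → posterior Dirichlet(12, 8, 9/4, 7)
obs 11: x=0 → posterior Dirichlet(13, 8, 9/4, 7)
obs 12: x=0 → posterior Dirichlet(14, 8, 9/4, 7)
obs 13: x=2 → posterior Dirichlet(14, 8, 13/4, 7)
obs 14: x=2 → posterior Dirichlet(14, 8, 17/4, 7)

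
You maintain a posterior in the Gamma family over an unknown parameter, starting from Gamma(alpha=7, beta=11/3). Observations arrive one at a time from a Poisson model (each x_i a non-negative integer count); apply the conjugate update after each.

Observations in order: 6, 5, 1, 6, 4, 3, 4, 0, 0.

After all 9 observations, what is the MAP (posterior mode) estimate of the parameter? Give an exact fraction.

obs 1: x=6 → posterior Gamma(13, 14/3)
obs 2: x=5 → posterior Gamma(18, 17/3)
obs 3: x=1 → posterior Gamma(19, 20/3)
obs 4: x=6 → posterior Gamma(25, 23/3)
obs 5: x=4 → posterior Gamma(29, 26/3)
obs 6: x=3 → posterior Gamma(32, 29/3)
obs 7: x=4 → posterior Gamma(36, 32/3)
obs 8: x=0 → posterior Gamma(36, 35/3)
obs 9: x=0 → posterior Gamma(36, 38/3)

105/38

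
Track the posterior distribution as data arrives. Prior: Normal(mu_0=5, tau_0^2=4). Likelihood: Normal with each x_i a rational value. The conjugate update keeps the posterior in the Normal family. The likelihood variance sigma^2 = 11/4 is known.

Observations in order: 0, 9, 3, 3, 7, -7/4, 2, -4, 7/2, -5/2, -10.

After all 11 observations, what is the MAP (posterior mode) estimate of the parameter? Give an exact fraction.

203/187

obs 1: x=0 → posterior Normal(55/27, 44/27)
obs 2: x=9 → posterior Normal(199/43, 44/43)
obs 3: x=3 → posterior Normal(247/59, 44/59)
obs 4: x=3 → posterior Normal(59/15, 44/75)
obs 5: x=7 → posterior Normal(407/91, 44/91)
obs 6: x=-7/4 → posterior Normal(379/107, 44/107)
obs 7: x=2 → posterior Normal(137/41, 44/123)
obs 8: x=-4 → posterior Normal(347/139, 44/139)
obs 9: x=7/2 → posterior Normal(13/5, 44/155)
obs 10: x=-5/2 → posterior Normal(121/57, 44/171)
obs 11: x=-10 → posterior Normal(203/187, 4/17)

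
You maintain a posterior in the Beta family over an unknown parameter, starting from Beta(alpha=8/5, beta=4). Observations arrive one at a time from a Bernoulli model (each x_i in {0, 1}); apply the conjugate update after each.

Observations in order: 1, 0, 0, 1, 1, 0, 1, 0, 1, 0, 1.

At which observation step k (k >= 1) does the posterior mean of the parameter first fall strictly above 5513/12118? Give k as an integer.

k = 11

obs 1: x=1 → posterior Beta(13/5, 4)
obs 2: x=0 → posterior Beta(13/5, 5)
obs 3: x=0 → posterior Beta(13/5, 6)
obs 4: x=1 → posterior Beta(18/5, 6)
obs 5: x=1 → posterior Beta(23/5, 6)
obs 6: x=0 → posterior Beta(23/5, 7)
obs 7: x=1 → posterior Beta(28/5, 7)
obs 8: x=0 → posterior Beta(28/5, 8)
obs 9: x=1 → posterior Beta(33/5, 8)
obs 10: x=0 → posterior Beta(33/5, 9)
obs 11: x=1 → posterior Beta(38/5, 9)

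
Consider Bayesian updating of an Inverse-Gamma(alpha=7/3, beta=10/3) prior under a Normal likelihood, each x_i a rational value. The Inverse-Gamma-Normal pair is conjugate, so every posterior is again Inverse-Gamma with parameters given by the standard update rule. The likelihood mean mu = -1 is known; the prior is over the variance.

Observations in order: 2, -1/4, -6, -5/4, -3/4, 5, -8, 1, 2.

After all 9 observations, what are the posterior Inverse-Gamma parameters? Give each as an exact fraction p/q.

obs 1: x=2 → posterior Inverse-Gamma(17/6, 47/6)
obs 2: x=-1/4 → posterior Inverse-Gamma(10/3, 779/96)
obs 3: x=-6 → posterior Inverse-Gamma(23/6, 1979/96)
obs 4: x=-5/4 → posterior Inverse-Gamma(13/3, 991/48)
obs 5: x=-3/4 → posterior Inverse-Gamma(29/6, 1985/96)
obs 6: x=5 → posterior Inverse-Gamma(16/3, 3713/96)
obs 7: x=-8 → posterior Inverse-Gamma(35/6, 6065/96)
obs 8: x=1 → posterior Inverse-Gamma(19/3, 6257/96)
obs 9: x=2 → posterior Inverse-Gamma(41/6, 6689/96)

alpha=41/6, beta=6689/96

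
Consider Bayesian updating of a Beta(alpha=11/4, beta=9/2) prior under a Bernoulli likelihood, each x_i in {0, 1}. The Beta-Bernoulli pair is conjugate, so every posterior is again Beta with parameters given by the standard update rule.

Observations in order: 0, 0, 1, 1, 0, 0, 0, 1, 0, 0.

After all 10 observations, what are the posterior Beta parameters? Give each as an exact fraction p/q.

obs 1: x=0 → posterior Beta(11/4, 11/2)
obs 2: x=0 → posterior Beta(11/4, 13/2)
obs 3: x=1 → posterior Beta(15/4, 13/2)
obs 4: x=1 → posterior Beta(19/4, 13/2)
obs 5: x=0 → posterior Beta(19/4, 15/2)
obs 6: x=0 → posterior Beta(19/4, 17/2)
obs 7: x=0 → posterior Beta(19/4, 19/2)
obs 8: x=1 → posterior Beta(23/4, 19/2)
obs 9: x=0 → posterior Beta(23/4, 21/2)
obs 10: x=0 → posterior Beta(23/4, 23/2)

alpha=23/4, beta=23/2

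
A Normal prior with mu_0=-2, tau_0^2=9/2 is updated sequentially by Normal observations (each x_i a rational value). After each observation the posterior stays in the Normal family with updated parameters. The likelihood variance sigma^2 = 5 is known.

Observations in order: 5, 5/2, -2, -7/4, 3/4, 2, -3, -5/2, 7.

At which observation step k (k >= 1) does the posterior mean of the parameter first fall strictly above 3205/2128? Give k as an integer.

obs 1: x=5 → posterior Normal(25/19, 45/19)
obs 2: x=5/2 → posterior Normal(95/56, 45/28)
obs 3: x=-2 → posterior Normal(59/74, 45/37)
obs 4: x=-7/4 → posterior Normal(55/184, 45/46)
obs 5: x=3/4 → posterior Normal(41/110, 9/11)
obs 6: x=2 → posterior Normal(77/128, 45/64)
obs 7: x=-3 → posterior Normal(23/146, 45/73)
obs 8: x=-5/2 → posterior Normal(-11/82, 45/82)
obs 9: x=7 → posterior Normal(4/7, 45/91)

k = 2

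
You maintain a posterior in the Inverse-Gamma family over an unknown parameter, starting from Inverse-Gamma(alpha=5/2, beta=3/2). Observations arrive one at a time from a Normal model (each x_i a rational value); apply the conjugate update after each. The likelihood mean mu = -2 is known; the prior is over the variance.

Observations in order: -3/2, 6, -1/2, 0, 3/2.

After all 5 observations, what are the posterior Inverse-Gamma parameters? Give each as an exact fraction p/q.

obs 1: x=-3/2 → posterior Inverse-Gamma(3, 13/8)
obs 2: x=6 → posterior Inverse-Gamma(7/2, 269/8)
obs 3: x=-1/2 → posterior Inverse-Gamma(4, 139/4)
obs 4: x=0 → posterior Inverse-Gamma(9/2, 147/4)
obs 5: x=3/2 → posterior Inverse-Gamma(5, 343/8)

alpha=5, beta=343/8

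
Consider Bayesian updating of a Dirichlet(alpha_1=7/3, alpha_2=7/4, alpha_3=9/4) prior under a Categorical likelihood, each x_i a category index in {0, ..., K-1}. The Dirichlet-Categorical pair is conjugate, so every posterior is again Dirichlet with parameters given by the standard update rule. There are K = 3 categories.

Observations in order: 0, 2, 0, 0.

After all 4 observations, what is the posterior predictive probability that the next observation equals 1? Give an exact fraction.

21/124

obs 1: x=0 → posterior Dirichlet(10/3, 7/4, 9/4)
obs 2: x=2 → posterior Dirichlet(10/3, 7/4, 13/4)
obs 3: x=0 → posterior Dirichlet(13/3, 7/4, 13/4)
obs 4: x=0 → posterior Dirichlet(16/3, 7/4, 13/4)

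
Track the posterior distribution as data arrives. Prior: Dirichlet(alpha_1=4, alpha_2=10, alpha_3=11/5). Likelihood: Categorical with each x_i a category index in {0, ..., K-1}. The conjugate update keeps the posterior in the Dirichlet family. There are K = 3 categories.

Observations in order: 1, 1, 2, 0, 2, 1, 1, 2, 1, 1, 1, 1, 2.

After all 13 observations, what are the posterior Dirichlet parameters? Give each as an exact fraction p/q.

obs 1: x=1 → posterior Dirichlet(4, 11, 11/5)
obs 2: x=1 → posterior Dirichlet(4, 12, 11/5)
obs 3: x=2 → posterior Dirichlet(4, 12, 16/5)
obs 4: x=0 → posterior Dirichlet(5, 12, 16/5)
obs 5: x=2 → posterior Dirichlet(5, 12, 21/5)
obs 6: x=1 → posterior Dirichlet(5, 13, 21/5)
obs 7: x=1 → posterior Dirichlet(5, 14, 21/5)
obs 8: x=2 → posterior Dirichlet(5, 14, 26/5)
obs 9: x=1 → posterior Dirichlet(5, 15, 26/5)
obs 10: x=1 → posterior Dirichlet(5, 16, 26/5)
obs 11: x=1 → posterior Dirichlet(5, 17, 26/5)
obs 12: x=1 → posterior Dirichlet(5, 18, 26/5)
obs 13: x=2 → posterior Dirichlet(5, 18, 31/5)

alpha_1=5, alpha_2=18, alpha_3=31/5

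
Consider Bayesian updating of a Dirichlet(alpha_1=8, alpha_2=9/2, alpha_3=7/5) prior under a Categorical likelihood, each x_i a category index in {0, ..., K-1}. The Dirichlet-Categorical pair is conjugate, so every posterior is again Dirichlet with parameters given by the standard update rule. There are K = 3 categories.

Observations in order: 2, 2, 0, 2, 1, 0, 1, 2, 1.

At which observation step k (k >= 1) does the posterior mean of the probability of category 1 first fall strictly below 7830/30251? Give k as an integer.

k = 4

obs 1: x=2 → posterior Dirichlet(8, 9/2, 12/5)
obs 2: x=2 → posterior Dirichlet(8, 9/2, 17/5)
obs 3: x=0 → posterior Dirichlet(9, 9/2, 17/5)
obs 4: x=2 → posterior Dirichlet(9, 9/2, 22/5)
obs 5: x=1 → posterior Dirichlet(9, 11/2, 22/5)
obs 6: x=0 → posterior Dirichlet(10, 11/2, 22/5)
obs 7: x=1 → posterior Dirichlet(10, 13/2, 22/5)
obs 8: x=2 → posterior Dirichlet(10, 13/2, 27/5)
obs 9: x=1 → posterior Dirichlet(10, 15/2, 27/5)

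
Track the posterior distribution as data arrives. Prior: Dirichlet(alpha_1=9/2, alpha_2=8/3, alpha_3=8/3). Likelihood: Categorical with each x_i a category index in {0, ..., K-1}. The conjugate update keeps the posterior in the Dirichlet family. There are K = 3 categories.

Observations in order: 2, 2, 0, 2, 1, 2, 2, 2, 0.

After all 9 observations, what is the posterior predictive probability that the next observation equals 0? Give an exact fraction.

obs 1: x=2 → posterior Dirichlet(9/2, 8/3, 11/3)
obs 2: x=2 → posterior Dirichlet(9/2, 8/3, 14/3)
obs 3: x=0 → posterior Dirichlet(11/2, 8/3, 14/3)
obs 4: x=2 → posterior Dirichlet(11/2, 8/3, 17/3)
obs 5: x=1 → posterior Dirichlet(11/2, 11/3, 17/3)
obs 6: x=2 → posterior Dirichlet(11/2, 11/3, 20/3)
obs 7: x=2 → posterior Dirichlet(11/2, 11/3, 23/3)
obs 8: x=2 → posterior Dirichlet(11/2, 11/3, 26/3)
obs 9: x=0 → posterior Dirichlet(13/2, 11/3, 26/3)

39/113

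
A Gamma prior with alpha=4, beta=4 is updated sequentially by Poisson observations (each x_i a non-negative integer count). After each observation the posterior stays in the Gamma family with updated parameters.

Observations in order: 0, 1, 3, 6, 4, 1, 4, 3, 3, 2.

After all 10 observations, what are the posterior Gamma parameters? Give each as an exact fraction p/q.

alpha=31, beta=14

obs 1: x=0 → posterior Gamma(4, 5)
obs 2: x=1 → posterior Gamma(5, 6)
obs 3: x=3 → posterior Gamma(8, 7)
obs 4: x=6 → posterior Gamma(14, 8)
obs 5: x=4 → posterior Gamma(18, 9)
obs 6: x=1 → posterior Gamma(19, 10)
obs 7: x=4 → posterior Gamma(23, 11)
obs 8: x=3 → posterior Gamma(26, 12)
obs 9: x=3 → posterior Gamma(29, 13)
obs 10: x=2 → posterior Gamma(31, 14)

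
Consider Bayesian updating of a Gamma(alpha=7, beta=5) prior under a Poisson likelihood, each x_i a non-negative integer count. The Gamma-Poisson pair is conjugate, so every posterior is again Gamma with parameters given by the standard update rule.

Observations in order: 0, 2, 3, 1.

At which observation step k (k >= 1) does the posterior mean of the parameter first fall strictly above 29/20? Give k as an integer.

obs 1: x=0 → posterior Gamma(7, 6)
obs 2: x=2 → posterior Gamma(9, 7)
obs 3: x=3 → posterior Gamma(12, 8)
obs 4: x=1 → posterior Gamma(13, 9)

k = 3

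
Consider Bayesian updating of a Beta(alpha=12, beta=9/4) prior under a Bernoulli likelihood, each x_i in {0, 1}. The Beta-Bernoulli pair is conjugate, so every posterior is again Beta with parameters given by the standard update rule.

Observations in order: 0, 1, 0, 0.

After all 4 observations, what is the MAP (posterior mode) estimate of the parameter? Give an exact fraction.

obs 1: x=0 → posterior Beta(12, 13/4)
obs 2: x=1 → posterior Beta(13, 13/4)
obs 3: x=0 → posterior Beta(13, 17/4)
obs 4: x=0 → posterior Beta(13, 21/4)

48/65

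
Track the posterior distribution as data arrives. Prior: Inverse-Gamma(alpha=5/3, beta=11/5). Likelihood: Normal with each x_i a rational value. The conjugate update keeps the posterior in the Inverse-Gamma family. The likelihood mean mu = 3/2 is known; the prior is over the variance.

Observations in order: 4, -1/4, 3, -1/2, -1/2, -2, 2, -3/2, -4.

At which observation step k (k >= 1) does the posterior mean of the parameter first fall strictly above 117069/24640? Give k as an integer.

k = 6

obs 1: x=4 → posterior Inverse-Gamma(13/6, 213/40)
obs 2: x=-1/4 → posterior Inverse-Gamma(8/3, 1097/160)
obs 3: x=3 → posterior Inverse-Gamma(19/6, 1277/160)
obs 4: x=-1/2 → posterior Inverse-Gamma(11/3, 1597/160)
obs 5: x=-1/2 → posterior Inverse-Gamma(25/6, 1917/160)
obs 6: x=-2 → posterior Inverse-Gamma(14/3, 2897/160)
obs 7: x=2 → posterior Inverse-Gamma(31/6, 2917/160)
obs 8: x=-3/2 → posterior Inverse-Gamma(17/3, 3637/160)
obs 9: x=-4 → posterior Inverse-Gamma(37/6, 6057/160)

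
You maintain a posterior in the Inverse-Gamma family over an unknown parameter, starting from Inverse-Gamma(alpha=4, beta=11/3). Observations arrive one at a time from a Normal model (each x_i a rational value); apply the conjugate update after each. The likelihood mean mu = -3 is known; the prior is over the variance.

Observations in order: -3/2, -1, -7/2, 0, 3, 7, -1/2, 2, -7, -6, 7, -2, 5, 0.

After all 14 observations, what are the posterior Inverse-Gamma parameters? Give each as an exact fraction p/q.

alpha=11, beta=4669/24

obs 1: x=-3/2 → posterior Inverse-Gamma(9/2, 115/24)
obs 2: x=-1 → posterior Inverse-Gamma(5, 163/24)
obs 3: x=-7/2 → posterior Inverse-Gamma(11/2, 83/12)
obs 4: x=0 → posterior Inverse-Gamma(6, 137/12)
obs 5: x=3 → posterior Inverse-Gamma(13/2, 353/12)
obs 6: x=7 → posterior Inverse-Gamma(7, 953/12)
obs 7: x=-1/2 → posterior Inverse-Gamma(15/2, 1981/24)
obs 8: x=2 → posterior Inverse-Gamma(8, 2281/24)
obs 9: x=-7 → posterior Inverse-Gamma(17/2, 2473/24)
obs 10: x=-6 → posterior Inverse-Gamma(9, 2581/24)
obs 11: x=7 → posterior Inverse-Gamma(19/2, 3781/24)
obs 12: x=-2 → posterior Inverse-Gamma(10, 3793/24)
obs 13: x=5 → posterior Inverse-Gamma(21/2, 4561/24)
obs 14: x=0 → posterior Inverse-Gamma(11, 4669/24)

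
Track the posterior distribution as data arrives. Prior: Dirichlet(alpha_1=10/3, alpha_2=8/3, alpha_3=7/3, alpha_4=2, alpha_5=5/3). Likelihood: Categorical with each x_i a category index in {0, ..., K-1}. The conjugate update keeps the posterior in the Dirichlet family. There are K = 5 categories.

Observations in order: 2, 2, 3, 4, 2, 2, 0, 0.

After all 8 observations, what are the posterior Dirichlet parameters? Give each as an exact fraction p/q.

obs 1: x=2 → posterior Dirichlet(10/3, 8/3, 10/3, 2, 5/3)
obs 2: x=2 → posterior Dirichlet(10/3, 8/3, 13/3, 2, 5/3)
obs 3: x=3 → posterior Dirichlet(10/3, 8/3, 13/3, 3, 5/3)
obs 4: x=4 → posterior Dirichlet(10/3, 8/3, 13/3, 3, 8/3)
obs 5: x=2 → posterior Dirichlet(10/3, 8/3, 16/3, 3, 8/3)
obs 6: x=2 → posterior Dirichlet(10/3, 8/3, 19/3, 3, 8/3)
obs 7: x=0 → posterior Dirichlet(13/3, 8/3, 19/3, 3, 8/3)
obs 8: x=0 → posterior Dirichlet(16/3, 8/3, 19/3, 3, 8/3)

alpha_1=16/3, alpha_2=8/3, alpha_3=19/3, alpha_4=3, alpha_5=8/3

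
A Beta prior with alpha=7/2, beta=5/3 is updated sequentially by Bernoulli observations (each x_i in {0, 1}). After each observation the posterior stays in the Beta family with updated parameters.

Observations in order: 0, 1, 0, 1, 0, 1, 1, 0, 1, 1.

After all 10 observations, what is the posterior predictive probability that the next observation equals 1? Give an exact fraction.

57/91

obs 1: x=0 → posterior Beta(7/2, 8/3)
obs 2: x=1 → posterior Beta(9/2, 8/3)
obs 3: x=0 → posterior Beta(9/2, 11/3)
obs 4: x=1 → posterior Beta(11/2, 11/3)
obs 5: x=0 → posterior Beta(11/2, 14/3)
obs 6: x=1 → posterior Beta(13/2, 14/3)
obs 7: x=1 → posterior Beta(15/2, 14/3)
obs 8: x=0 → posterior Beta(15/2, 17/3)
obs 9: x=1 → posterior Beta(17/2, 17/3)
obs 10: x=1 → posterior Beta(19/2, 17/3)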